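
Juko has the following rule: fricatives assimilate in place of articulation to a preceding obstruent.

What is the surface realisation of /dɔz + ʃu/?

[dɔzsu]

/ʃ/ is a voiceless postalveolar fricative. The preceding trigger /z/ is alveolar, so /ʃ/ must become alveolar as well.
The voiceless alveolar fricative is [s], so /ʃ/ → [s].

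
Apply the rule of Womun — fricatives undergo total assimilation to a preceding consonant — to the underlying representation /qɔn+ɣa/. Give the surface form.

/ɣ/ is the segment targeted by the rule; it sits immediately after /n/, so it assimilates completely and surfaces as [n].

[qɔnna]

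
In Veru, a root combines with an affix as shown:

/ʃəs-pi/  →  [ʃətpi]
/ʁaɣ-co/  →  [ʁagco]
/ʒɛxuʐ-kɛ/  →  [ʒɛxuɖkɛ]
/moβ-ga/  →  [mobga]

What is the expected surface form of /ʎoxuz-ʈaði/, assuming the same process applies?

The data show regressive manner assimilation: /s/ → [t] before /p/; /ɣ/ → [g] before /c/; /ʐ/ → [ɖ] before /k/; /β/ → [b] before /g/. In each pair only manner changes, matching the following consonant, while place and voice stay constant.
/z/ is a voiced alveolar fricative. The following trigger /ʈ/ is a stop, so /z/ must become a stop as well.
Changing only its manner to stop gives [d] — the voiced alveolar stop.

[ʎoxudʈaði]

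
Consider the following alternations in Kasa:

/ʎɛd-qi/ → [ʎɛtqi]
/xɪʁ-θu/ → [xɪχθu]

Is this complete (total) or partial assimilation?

Underlying /d/ is realised as [t] next to /q/; /q/ itself does not change.
The change voiced → voiceless matches the voicing of the following /q/, identifying this as voicing assimilation.
Place and manner are unchanged, so the assimilation is partial, not total.
The same holds elsewhere in the data: /ʁ/ → [χ] before /θ/ (voiced → voiceless, matching voiceless) — only voicing changes, and always toward the following segment.

partial assimilation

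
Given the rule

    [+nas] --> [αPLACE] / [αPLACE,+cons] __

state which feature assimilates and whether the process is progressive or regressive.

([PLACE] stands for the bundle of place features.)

progressive place assimilation

The shared variable α links the value of the place features (abbreviated [PLACE]) on the target to the same value on the neighbouring segment, so place is the feature that assimilates.
Since the environment is written before the underscore, the trigger precedes the target; the direction is progressive.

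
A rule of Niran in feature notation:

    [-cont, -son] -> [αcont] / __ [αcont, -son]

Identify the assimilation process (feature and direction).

regressive manner assimilation

The shared variable α links the value of [cont] on the target to that of the neighbouring obstruent. [cont] distinguishes stops from fricatives — a manner-of-articulation feature — so this is manner assimilation.
The conditioning segment sits to the right of the focus bar, meaning the trigger follows the segment that changes — regressive assimilation.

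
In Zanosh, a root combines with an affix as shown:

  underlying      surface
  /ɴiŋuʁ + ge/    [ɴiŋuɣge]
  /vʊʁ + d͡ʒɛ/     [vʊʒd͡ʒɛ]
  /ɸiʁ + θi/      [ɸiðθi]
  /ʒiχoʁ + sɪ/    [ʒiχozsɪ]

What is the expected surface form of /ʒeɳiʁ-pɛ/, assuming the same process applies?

The data show regressive place assimilation: /ʁ/ → [ɣ] before /g/; /ʁ/ → [ʒ] before /d͡ʒ/; /ʁ/ → [ð] before /θ/; /ʁ/ → [z] before /s/. In each pair only place changes, matching the following consonant, while manner and voice stay constant.
The rule targets /ʁ/ (voiced uvular fricative), which sits before the trigger /p/ (bilabial).
The voiced bilabial fricative is [β], so /ʁ/ → [β].

[ʒeɳiβpɛ]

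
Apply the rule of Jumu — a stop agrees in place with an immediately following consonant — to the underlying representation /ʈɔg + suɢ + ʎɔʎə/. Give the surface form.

[ʈɔdsuɟʎɔʎə]

/g/ is a voiced velar stop. The following trigger /s/ is alveolar, so /g/ must become alveolar as well.
A voiced alveolar stop is [d], so the surface segment is [d].
The same rule applies at the second boundary: /ɢ/ → [ɟ] next to /ʎ/.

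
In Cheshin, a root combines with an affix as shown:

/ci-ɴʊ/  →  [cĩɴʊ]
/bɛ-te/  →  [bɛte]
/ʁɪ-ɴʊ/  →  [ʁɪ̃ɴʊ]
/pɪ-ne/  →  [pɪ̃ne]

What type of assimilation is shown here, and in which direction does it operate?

regressive nasality assimilation (vowel nasalisation)

The vowel /i/ surfaces as nasalised [ĩ] next to the following nasal /ɴ/ — it has acquired the [+nasal] feature of its neighbour.
Likewise in the remaining data: /ɪ/ → [ɪ̃] before /ɴ/; /ɪ/ → [ɪ̃] before /n/ — each time a vowel is nasalised next to a following nasal.
No change occurs in [bɛte] because the vowel at the boundary is adjacent to an oral consonant, not a nasal (/ɛ/ next to /t/).
Because the conditioning nasal is to the right of the vowel that changes, the process is regressive (anticipatory).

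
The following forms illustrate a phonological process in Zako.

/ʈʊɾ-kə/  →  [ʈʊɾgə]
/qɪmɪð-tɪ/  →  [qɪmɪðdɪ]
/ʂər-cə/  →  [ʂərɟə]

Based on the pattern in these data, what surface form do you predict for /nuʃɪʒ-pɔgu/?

[nuʃɪʒbɔgu]

The data show progressive voicing assimilation: /k/ → [g] after /ɾ/; /t/ → [d] after /ð/; /c/ → [ɟ] after /r/. In each pair only voicing changes, matching the preceding consonant, while place and manner stay constant.
The rule targets /p/ (voiceless bilabial stop), which sits after the trigger /ʒ/ (voiced).
A voiced bilabial stop is [b], so the surface segment is [b].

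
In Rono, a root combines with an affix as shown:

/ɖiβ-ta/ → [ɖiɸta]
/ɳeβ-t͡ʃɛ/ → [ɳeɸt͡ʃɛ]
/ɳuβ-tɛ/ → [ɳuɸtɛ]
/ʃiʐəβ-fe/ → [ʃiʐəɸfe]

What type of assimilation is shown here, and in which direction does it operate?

regressive voicing assimilation

Underlying /β/ is realised as [ɸ] next to /t/; /t/ itself does not change.
/β/ is voiced while /t/ is voiceless; the output [ɸ] is voiceless, matching the trigger — so the feature that spreads is voicing.
Place and manner are unchanged, so the assimilation is partial, not total.
Checking the remaining alternations: /β/ → [ɸ] before /t͡ʃ/ (voiced → voiceless, matching voiceless); /β/ → [ɸ] before /f/ (voiced → voiceless, matching voiceless) — only voicing changes, and always toward the following segment.
Since the segment that changes precedes the conditioning segment, the assimilation is regressive.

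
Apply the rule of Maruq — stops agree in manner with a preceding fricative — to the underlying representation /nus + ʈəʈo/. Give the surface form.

The rule targets /ʈ/ (voiceless retroflex stop), which sits after the trigger /s/ (fricative).
Changing only its manner to fricative gives [ʂ] — the voiceless retroflex fricative.

[nusʂəʈo]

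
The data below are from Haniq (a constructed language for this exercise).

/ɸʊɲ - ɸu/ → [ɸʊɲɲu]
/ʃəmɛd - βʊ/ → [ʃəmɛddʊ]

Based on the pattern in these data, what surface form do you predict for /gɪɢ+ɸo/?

The data show progressive total assimilation (/ɸ/ → [ɲ] after /ɲ/; /β/ → [d] after /d/): in every case the target segment becomes identical to its preceding neighbour, copying more than a single feature.
/ɸ/ is the segment targeted by the rule; it sits immediately after /ɢ/, so it assimilates completely and surfaces as [ɢ].

[gɪɢɢo]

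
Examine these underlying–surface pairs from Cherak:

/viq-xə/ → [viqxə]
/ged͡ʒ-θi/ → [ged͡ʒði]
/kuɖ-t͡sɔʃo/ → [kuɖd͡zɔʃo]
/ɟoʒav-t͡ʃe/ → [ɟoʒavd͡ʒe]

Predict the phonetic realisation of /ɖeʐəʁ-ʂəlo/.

The data show progressive voicing assimilation: /θ/ → [ð] after /d͡ʒ/; /t͡s/ → [d͡z] after /ɖ/; /t͡ʃ/ → [d͡ʒ] after /v/. In each pair only voicing changes, matching the preceding consonant, while place and manner stay constant.
No alternation appears in [viqxə]: there the adjacent consonants already agree in voicing (/x/ and /q/ are both voiceless), so this form is consistent with the same rule.
The rule targets /ʂ/ (voiceless retroflex fricative), which sits after the trigger /ʁ/ (voiced).
Changing only its voicing to voiced gives [ʐ] — the voiced retroflex fricative.

[ɖeʐəʁʐəlo]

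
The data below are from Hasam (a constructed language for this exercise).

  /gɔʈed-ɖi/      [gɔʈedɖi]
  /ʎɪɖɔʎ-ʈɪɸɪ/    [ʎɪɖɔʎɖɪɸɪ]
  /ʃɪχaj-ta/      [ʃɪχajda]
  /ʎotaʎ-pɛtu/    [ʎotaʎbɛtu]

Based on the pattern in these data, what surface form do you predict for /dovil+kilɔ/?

[dovilgilɔ]

The data show progressive voicing assimilation: /ʈ/ → [ɖ] after /ʎ/; /t/ → [d] after /j/; /p/ → [b] after /ʎ/. In each pair only voicing changes, matching the preceding consonant, while place and manner stay constant.
Nothing changes in [gɔʈedɖi]: there the adjacent consonants already agree in voicing (/ɖ/ and /d/ are both voiced), so this form is consistent with the same rule.
The rule targets /k/ (voiceless velar stop), which sits after the trigger /l/ (voiced).
The voiced velar stop is [g], so /k/ → [g].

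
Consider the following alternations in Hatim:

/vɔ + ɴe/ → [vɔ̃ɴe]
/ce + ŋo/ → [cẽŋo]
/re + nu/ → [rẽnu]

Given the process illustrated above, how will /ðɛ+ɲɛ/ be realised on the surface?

[ðɛ̃ɲɛ]

The data show regressive nasality assimilation (vowel nasalisation): /ɔ/ → [ɔ̃] before /ɴ/; /e/ → [ẽ] before /ŋ/; /e/ → [ẽ] before /n/ — a vowel is nasalised by an immediately following nasal consonant.
The vowel /ɛ/ is adjacent to the following nasal /ɲ/, so it acquires [+nasal] and surfaces as [ɛ̃].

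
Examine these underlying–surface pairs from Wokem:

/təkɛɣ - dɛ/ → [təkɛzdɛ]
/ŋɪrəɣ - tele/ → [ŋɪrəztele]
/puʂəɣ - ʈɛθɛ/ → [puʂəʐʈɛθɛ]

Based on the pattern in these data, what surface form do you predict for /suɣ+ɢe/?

The data show regressive place assimilation: /ɣ/ → [z] before /d/; /ɣ/ → [z] before /t/; /ɣ/ → [ʐ] before /ʈ/. In each pair only place changes, matching the following consonant, while manner and voice stay constant.
/ɣ/ is a voiced velar fricative. The following trigger /ɢ/ is uvular, so /ɣ/ must become uvular as well.
Changing only its place to uvular gives [ʁ] — the voiced uvular fricative.

[suʁɢe]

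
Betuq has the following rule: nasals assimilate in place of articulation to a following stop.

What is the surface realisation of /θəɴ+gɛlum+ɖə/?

[θəŋgɛluɳɖə]

The rule targets /ɴ/ (voiced uvular nasal), which sits before the trigger /g/ (velar).
A voiced velar nasal is [ŋ], so the surface segment is [ŋ].
The same rule applies at the second boundary: /m/ → [ɳ] next to /ɖ/.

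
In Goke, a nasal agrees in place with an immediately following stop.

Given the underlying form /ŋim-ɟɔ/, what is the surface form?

/m/ is a voiced bilabial nasal. The following trigger /ɟ/ is palatal, so /m/ must become palatal as well.
A voiced palatal nasal is [ɲ], so the surface segment is [ɲ].

[ŋiɲɟɔ]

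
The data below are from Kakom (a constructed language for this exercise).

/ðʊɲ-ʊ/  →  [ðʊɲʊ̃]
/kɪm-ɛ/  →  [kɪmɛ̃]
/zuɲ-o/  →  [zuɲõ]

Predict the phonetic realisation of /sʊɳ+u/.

[sʊɳũ]

The data show progressive nasality assimilation (vowel nasalisation): /ʊ/ → [ʊ̃] after /ɲ/; /ɛ/ → [ɛ̃] after /m/; /o/ → [õ] after /ɲ/ — a vowel is nasalised by an immediately preceding nasal consonant.
The vowel /u/ is adjacent to the preceding nasal /ɳ/, so it acquires [+nasal] and surfaces as [ũ].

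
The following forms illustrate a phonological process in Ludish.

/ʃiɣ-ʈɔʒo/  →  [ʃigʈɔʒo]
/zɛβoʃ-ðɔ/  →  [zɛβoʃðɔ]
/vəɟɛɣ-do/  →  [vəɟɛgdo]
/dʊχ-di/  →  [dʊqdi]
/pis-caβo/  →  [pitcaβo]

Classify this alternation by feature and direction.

The segment that alternates is /ɣ/, which surfaces as [g] when adjacent to /ʈ/.
/ɣ/ is a fricative while /ʈ/ is a stop; the output [g] is a stop, matching the trigger — so the feature that spreads is manner.
Place and voice are unchanged, so the assimilation is partial, not total.
The other alternating forms pattern the same way: /ɣ/ → [g] before /d/ (fricative → stop, matching a stop); /χ/ → [q] before /d/ (fricative → stop, matching a stop); /s/ → [t] before /c/ (fricative → stop, matching a stop) — only manner changes, and always toward the following segment.
Nothing changes in [zɛβoʃðɔ]: there the adjacent consonants already agree in manner (/ʃ/ and /ð/ are both fricatives), so this form is consistent with the same rule.
The trigger is the following segment, so the direction is regressive (anticipatory).

regressive manner assimilation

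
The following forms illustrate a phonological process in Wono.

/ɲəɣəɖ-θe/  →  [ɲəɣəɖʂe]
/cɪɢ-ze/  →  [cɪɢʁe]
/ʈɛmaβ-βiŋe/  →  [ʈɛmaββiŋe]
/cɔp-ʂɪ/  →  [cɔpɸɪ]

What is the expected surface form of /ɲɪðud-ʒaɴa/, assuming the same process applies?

The data show progressive place assimilation: /θ/ → [ʂ] after /ɖ/; /z/ → [ʁ] after /ɢ/; /ʂ/ → [ɸ] after /p/. In each pair only place changes, matching the preceding consonant, while manner and voice stay constant.
Nothing changes in [ʈɛmaββiŋe]: there the adjacent consonants already agree in place (/β/ and /β/ are both bilabial), so this form is consistent with the same rule.
/ʒ/ is a voiced postalveolar fricative. The preceding trigger /d/ is alveolar, so /ʒ/ must become alveolar as well.
Changing only its place to alveolar gives [z] — the voiced alveolar fricative.

[ɲɪðudzaɴa]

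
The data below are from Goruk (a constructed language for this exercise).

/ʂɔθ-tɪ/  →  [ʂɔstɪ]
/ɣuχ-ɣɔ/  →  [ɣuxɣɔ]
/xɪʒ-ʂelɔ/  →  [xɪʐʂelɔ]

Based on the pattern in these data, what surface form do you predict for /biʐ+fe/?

[bivfe]

The data show regressive place assimilation: /θ/ → [s] before /t/; /χ/ → [x] before /ɣ/; /ʒ/ → [ʐ] before /ʂ/. In each pair only place changes, matching the following consonant, while manner and voice stay constant.
/ʐ/ is a voiced retroflex fricative. The following trigger /f/ is labiodental, so /ʐ/ must become labiodental as well.
The voiced labiodental fricative is [v], so /ʐ/ → [v].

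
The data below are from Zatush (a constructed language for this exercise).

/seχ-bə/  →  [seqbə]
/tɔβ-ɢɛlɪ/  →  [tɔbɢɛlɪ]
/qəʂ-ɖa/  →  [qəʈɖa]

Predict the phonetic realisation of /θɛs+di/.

The data show regressive manner assimilation: /χ/ → [q] before /b/; /β/ → [b] before /ɢ/; /ʂ/ → [ʈ] before /ɖ/. In each pair only manner changes, matching the following consonant, while place and voice stay constant.
/s/ is a voiceless alveolar fricative. The following trigger /d/ is a stop, so /s/ must become a stop as well.
Changing only its manner to stop gives [t] — the voiceless alveolar stop.

[θɛtdi]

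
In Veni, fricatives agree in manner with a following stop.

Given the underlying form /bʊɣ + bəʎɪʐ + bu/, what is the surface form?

The rule targets /ɣ/ (voiced velar fricative), which sits before the trigger /b/ (stop).
Changing only its manner to stop gives [g] — the voiced velar stop.
At the second juncture, /ʐ/ likewise becomes [ɖ] adjacent to /b/.

[bʊgbəʎɪɖbu]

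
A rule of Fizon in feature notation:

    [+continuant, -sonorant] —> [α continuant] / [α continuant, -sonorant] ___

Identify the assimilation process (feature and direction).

progressive manner assimilation

The rule copies [continuant] (continuancy) from the environment onto the target fricatives; since [±continuant] encodes the stop/fricative manner contrast, the assimilating dimension is manner.
Since the environment is written before the underscore, the trigger precedes the target; the direction is progressive.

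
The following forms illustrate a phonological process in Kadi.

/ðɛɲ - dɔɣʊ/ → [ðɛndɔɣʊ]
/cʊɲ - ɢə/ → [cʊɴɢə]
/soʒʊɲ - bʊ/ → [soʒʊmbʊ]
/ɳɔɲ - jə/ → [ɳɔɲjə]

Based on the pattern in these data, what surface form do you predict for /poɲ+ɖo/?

The data show regressive place assimilation: /ɲ/ → [n] before /d/; /ɲ/ → [ɴ] before /ɢ/; /ɲ/ → [m] before /b/. In each pair only place changes, matching the following consonant, while manner and voice stay constant.
Nothing changes in [ɳɔɲjə]: there the adjacent consonants already agree in place (/ɲ/ and /j/ are both palatal), so this form is consistent with the same rule.
The rule targets /ɲ/ (voiced palatal nasal), which sits before the trigger /ɖ/ (retroflex).
Changing only its place to retroflex gives [ɳ] — the voiced retroflex nasal.

[poɳɖo]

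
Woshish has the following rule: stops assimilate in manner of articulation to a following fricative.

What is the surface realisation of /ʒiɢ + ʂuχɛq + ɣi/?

/ɢ/ is a voiced uvular stop. The following trigger /ʂ/ is a fricative, so /ɢ/ must become a fricative as well.
The voiced uvular fricative is [ʁ], so /ɢ/ → [ʁ].
The same rule applies at the second boundary: /q/ → [χ] next to /ɣ/.

[ʒiʁʂuχɛχɣi]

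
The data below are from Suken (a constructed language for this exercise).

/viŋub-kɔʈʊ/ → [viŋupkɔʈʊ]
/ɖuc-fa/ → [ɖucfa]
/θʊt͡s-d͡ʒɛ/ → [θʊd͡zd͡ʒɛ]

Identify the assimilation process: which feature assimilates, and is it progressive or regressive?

Comparing underlying and surface forms, /b/ → [p] is the alternation; the neighbouring /k/ is constant.
The change voiced → voiceless matches the voicing of the following /k/, identifying this as voicing assimilation.
Place and manner are unchanged, so the assimilation is partial, not total.
The same holds elsewhere in the data: /t͡s/ → [d͡z] before /d͡ʒ/ (voiceless → voiced, matching voiced) — only voicing changes, and always toward the following segment.
Nothing changes in [ɖucfa]: there the adjacent consonants already agree in voicing (/c/ and /f/ are both voiceless), so this form is consistent with the same rule.
The trigger is the following segment, so the direction is regressive (anticipatory).

regressive voicing assimilation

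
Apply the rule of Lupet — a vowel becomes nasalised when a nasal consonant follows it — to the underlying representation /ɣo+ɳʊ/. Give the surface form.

[ɣõɳʊ]

The vowel /o/ is adjacent to the following nasal /ɳ/, so it acquires [+nasal] and surfaces as [õ].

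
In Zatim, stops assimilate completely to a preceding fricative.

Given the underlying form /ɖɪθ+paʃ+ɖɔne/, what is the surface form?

[ɖɪθθaʃʃɔne]

/p/ is the segment targeted by the rule; it sits immediately after /θ/, so it assimilates completely and surfaces as [θ].
The same rule applies at the second boundary: /ɖ/ → [ʃ] next to /ʃ/.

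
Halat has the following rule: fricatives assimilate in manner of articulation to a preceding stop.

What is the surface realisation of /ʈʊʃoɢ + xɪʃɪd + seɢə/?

[ʈʊʃoɢkɪʃɪdteɢə]

/x/ is a voiceless velar fricative. The preceding trigger /ɢ/ is a stop, so /x/ must become a stop as well.
A voiceless velar stop is [k], so the surface segment is [k].
The same rule applies at the second boundary: /s/ → [t] next to /d/.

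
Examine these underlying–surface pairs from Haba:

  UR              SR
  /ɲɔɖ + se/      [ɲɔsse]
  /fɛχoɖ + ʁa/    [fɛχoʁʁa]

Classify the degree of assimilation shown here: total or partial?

Underlying /ɖ/ is realised as [s] next to /s/; /s/ itself does not change.
The output [s] is identical to the trigger /s/ — every feature (place, manner, voicing) has been copied — so this is total assimilation.
The other form behaves the same way: /ɖ/ → [ʁ] before /ʁ/ — in each case the output is a copy of the following consonant.

total assimilation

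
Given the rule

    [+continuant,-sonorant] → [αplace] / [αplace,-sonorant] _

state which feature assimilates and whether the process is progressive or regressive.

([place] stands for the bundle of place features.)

progressive place assimilation

The rule copies the place features (abbreviated [place]) from the environment onto the target, so the assimilating feature is place.
The conditioning segment sits to the left of the focus bar, meaning the trigger precedes the segment that changes — progressive assimilation.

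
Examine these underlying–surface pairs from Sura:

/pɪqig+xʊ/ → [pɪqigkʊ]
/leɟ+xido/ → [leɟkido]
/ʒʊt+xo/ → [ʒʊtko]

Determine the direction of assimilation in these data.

Underlying /x/ is realised as [k] next to /g/; /g/ itself does not change.
/x/ is a fricative while /g/ is a stop; the output [k] is a stop, matching the trigger — so the feature that spreads is manner.
The other alternating forms pattern the same way: /x/ → [k] after /ɟ/ (fricative → stop, matching a stop); /x/ → [k] after /t/ (fricative → stop, matching a stop) — only manner changes, and always toward the preceding segment.
Since the segment that changes follows the conditioning segment, the assimilation is progressive.

progressive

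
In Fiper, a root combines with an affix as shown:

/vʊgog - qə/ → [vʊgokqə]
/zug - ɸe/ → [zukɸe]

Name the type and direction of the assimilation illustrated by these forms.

Underlying /g/ is realised as [k] next to /q/; /q/ itself does not change.
The change voiced → voiceless matches the voicing of the following /q/, identifying this as voicing assimilation.
Place and manner are unchanged, so the assimilation is partial, not total.
The other alternating form patterns the same way: /g/ → [k] before /ɸ/ (voiced → voiceless, matching voiceless) — only voicing changes, and always toward the following segment.
The trigger is the following segment, so the direction is regressive (anticipatory).

regressive voicing assimilation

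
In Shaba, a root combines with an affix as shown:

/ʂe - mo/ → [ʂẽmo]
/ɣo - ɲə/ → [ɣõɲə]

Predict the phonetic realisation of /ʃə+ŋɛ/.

The data show regressive nasality assimilation (vowel nasalisation): /e/ → [ẽ] before /m/; /o/ → [õ] before /ɲ/ — a vowel is nasalised by an immediately following nasal consonant.
/ə/ sits next to the nasal /ŋ/ and is therefore nasalised to [ə̃].

[ʃə̃ŋɛ]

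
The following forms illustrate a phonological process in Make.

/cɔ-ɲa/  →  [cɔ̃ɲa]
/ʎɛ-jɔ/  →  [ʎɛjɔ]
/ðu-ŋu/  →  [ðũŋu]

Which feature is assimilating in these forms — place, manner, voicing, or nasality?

The vowel /ɔ/ surfaces as nasalised [ɔ̃] next to the following nasal /ɲ/ — it has acquired the [+nasal] feature of its neighbour.
Likewise in the remaining data: /u/ → [ũ] before /ŋ/ — each time a vowel is nasalised next to a following nasal.
No change occurs in [ʎɛjɔ] because the vowel at the boundary is adjacent to an oral consonant, not a nasal (/ɛ/ next to /j/).

nasality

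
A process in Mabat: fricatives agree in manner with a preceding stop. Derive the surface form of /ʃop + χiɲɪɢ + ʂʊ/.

[ʃopqiɲɪɢʈʊ]

/χ/ is a voiceless uvular fricative. The preceding trigger /p/ is a stop, so /χ/ must become a stop as well.
Changing only its manner to stop gives [q] — the voiceless uvular stop.
At the second juncture, /ʂ/ likewise becomes [ʈ] adjacent to /ɢ/.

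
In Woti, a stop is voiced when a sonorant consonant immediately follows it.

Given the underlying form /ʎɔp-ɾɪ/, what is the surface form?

The rule targets /p/ (voiceless bilabial stop), which sits before the trigger /ɾ/ (voiced).
The voiced bilabial stop is [b], so /p/ → [b].

[ʎɔbɾɪ]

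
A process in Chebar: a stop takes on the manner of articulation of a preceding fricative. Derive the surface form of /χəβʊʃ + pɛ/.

The rule targets /p/ (voiceless bilabial stop), which sits after the trigger /ʃ/ (fricative).
A voiceless bilabial fricative is [ɸ], so the surface segment is [ɸ].

[χəβʊʃɸɛ]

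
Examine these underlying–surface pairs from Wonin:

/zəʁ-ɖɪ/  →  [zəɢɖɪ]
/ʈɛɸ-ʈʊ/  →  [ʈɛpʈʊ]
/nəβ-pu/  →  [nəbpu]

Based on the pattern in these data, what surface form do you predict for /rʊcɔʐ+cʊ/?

[rʊcɔɖcʊ]

The data show regressive manner assimilation: /ʁ/ → [ɢ] before /ɖ/; /ɸ/ → [p] before /ʈ/; /β/ → [b] before /p/. In each pair only manner changes, matching the following consonant, while place and voice stay constant.
The rule targets /ʐ/ (voiced retroflex fricative), which sits before the trigger /c/ (stop).
A voiced retroflex stop is [ɖ], so the surface segment is [ɖ].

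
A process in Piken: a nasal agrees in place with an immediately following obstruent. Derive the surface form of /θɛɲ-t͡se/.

/ɲ/ is a voiced palatal nasal. The following trigger /t͡s/ is alveolar, so /ɲ/ must become alveolar as well.
A voiced alveolar nasal is [n], so the surface segment is [n].

[θɛnt͡se]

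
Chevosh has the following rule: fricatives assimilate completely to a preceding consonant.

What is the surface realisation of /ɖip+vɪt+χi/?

[ɖippɪtti]

/v/ is the segment targeted by the rule; it sits immediately after /p/, so it assimilates completely and surfaces as [p].
At the second juncture, /χ/ likewise becomes [t] adjacent to /t/.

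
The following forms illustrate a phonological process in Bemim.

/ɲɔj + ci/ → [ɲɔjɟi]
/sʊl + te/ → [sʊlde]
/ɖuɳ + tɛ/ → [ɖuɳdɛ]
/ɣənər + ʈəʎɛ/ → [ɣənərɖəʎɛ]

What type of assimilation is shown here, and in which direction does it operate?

progressive voicing assimilation

Comparing underlying and surface forms, /c/ → [ɟ] is the alternation; the neighbouring /j/ is constant.
/c/ is voiceless while /j/ is voiced; the output [ɟ] is voiced, matching the trigger — so the feature that spreads is voicing.
Place and manner are unchanged, so the assimilation is partial, not total.
The other alternating forms pattern the same way: /t/ → [d] after /l/ (voiceless → voiced, matching voiced); /t/ → [d] after /ɳ/ (voiceless → voiced, matching voiced); /ʈ/ → [ɖ] after /r/ (voiceless → voiced, matching voiced) — only voicing changes, and always toward the preceding segment.
The trigger is the preceding segment, so the direction is progressive (perseverative).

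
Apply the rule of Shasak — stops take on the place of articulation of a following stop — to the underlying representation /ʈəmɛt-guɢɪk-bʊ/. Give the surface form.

[ʈəmɛkguɢɪpbʊ]

The rule targets /t/ (voiceless alveolar stop), which sits before the trigger /g/ (velar).
A voiceless velar stop is [k], so the surface segment is [k].
At the second juncture, /k/ likewise becomes [p] adjacent to /b/.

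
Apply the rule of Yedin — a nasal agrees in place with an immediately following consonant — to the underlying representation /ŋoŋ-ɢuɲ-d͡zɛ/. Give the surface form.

[ŋoɴɢund͡zɛ]

/ŋ/ is a voiced velar nasal. The following trigger /ɢ/ is uvular, so /ŋ/ must become uvular as well.
Changing only its place to uvular gives [ɴ] — the voiced uvular nasal.
The same rule applies at the second boundary: /ɲ/ → [n] next to /d͡z/.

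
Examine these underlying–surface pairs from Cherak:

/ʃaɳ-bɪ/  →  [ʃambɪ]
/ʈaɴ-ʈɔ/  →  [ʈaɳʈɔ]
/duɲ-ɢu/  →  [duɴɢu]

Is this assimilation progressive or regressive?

The segment that alternates is /ɳ/, which surfaces as [m] when adjacent to /b/.
/ɳ/ is retroflex while /b/ is bilabial; the output [m] is bilabial, matching the trigger — so the feature that spreads is place.
The same holds elsewhere in the data: /ɴ/ → [ɳ] before /ʈ/ (uvular → retroflex, matching retroflex); /ɲ/ → [ɴ] before /ɢ/ (palatal → uvular, matching uvular) — only place changes, and always toward the following segment.
The trigger is the following segment, so the direction is regressive (anticipatory).

regressive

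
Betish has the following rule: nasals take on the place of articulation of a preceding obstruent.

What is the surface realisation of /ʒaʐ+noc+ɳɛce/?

The rule targets /n/ (voiced alveolar nasal), which sits after the trigger /ʐ/ (retroflex).
Changing only its place to retroflex gives [ɳ] — the voiced retroflex nasal.
The same rule applies at the second boundary: /ɳ/ → [ɲ] next to /c/.

[ʒaʐɳocɲɛce]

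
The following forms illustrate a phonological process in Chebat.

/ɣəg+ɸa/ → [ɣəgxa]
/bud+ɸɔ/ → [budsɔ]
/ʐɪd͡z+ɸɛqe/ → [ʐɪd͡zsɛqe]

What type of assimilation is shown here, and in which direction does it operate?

The segment that alternates is /ɸ/, which surfaces as [x] when adjacent to /g/.
/ɸ/ is bilabial while /g/ is velar; the output [x] is velar, matching the trigger — so the feature that spreads is place.
Manner and voice are unchanged, so the assimilation is partial, not total.
The other alternating forms pattern the same way: /ɸ/ → [s] after /d/ (bilabial → alveolar, matching alveolar); /ɸ/ → [s] after /d͡z/ (bilabial → alveolar, matching alveolar) — only place changes, and always toward the preceding segment.
Since the segment that changes follows the conditioning segment, the assimilation is progressive.

progressive place assimilation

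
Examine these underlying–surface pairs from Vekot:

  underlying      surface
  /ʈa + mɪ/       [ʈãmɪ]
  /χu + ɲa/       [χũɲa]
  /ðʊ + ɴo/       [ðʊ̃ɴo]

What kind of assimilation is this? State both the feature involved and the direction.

The vowel /a/ surfaces as nasalised [ã] next to the following nasal /m/ — it has acquired the [+nasal] feature of its neighbour.
The other forms show the same pattern: /u/ → [ũ] before /ɲ/; /ʊ/ → [ʊ̃] before /ɴ/ — each time a vowel is nasalised next to a following nasal.
Because the conditioning nasal is to the right of the vowel that changes, the process is regressive (anticipatory).

regressive nasality assimilation (vowel nasalisation)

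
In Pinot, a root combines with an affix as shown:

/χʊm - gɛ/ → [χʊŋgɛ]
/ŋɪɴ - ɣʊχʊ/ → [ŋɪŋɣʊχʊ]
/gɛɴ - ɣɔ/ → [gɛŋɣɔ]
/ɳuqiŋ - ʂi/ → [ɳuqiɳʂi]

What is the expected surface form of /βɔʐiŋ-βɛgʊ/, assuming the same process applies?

The data show regressive place assimilation: /m/ → [ŋ] before /g/; /ɴ/ → [ŋ] before /ɣ/; /ŋ/ → [ɳ] before /ʂ/. In each pair only place changes, matching the following consonant, while manner and voice stay constant.
/ŋ/ is a voiced velar nasal. The following trigger /β/ is bilabial, so /ŋ/ must become bilabial as well.
A voiced bilabial nasal is [m], so the surface segment is [m].

[βɔʐimβɛgʊ]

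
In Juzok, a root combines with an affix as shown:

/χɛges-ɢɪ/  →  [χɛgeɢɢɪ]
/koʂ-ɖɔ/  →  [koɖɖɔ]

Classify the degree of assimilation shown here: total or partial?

total assimilation

The segment that alternates is /s/, which surfaces as [ɢ] when adjacent to /ɢ/.
The output [ɢ] is identical to the trigger /ɢ/ — every feature (place, manner, voicing) has been copied — so this is total assimilation.
The other form behaves the same way: /ʂ/ → [ɖ] before /ɖ/ — in each case the output is a copy of the following consonant.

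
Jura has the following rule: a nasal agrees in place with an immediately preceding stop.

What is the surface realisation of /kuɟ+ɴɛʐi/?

/ɴ/ is a voiced uvular nasal. The preceding trigger /ɟ/ is palatal, so /ɴ/ must become palatal as well.
Changing only its place to palatal gives [ɲ] — the voiced palatal nasal.

[kuɟɲɛʐi]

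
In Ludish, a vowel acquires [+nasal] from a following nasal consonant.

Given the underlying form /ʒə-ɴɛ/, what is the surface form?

[ʒə̃ɴɛ]

/ə/ sits next to the nasal /ɴ/ and is therefore nasalised to [ə̃].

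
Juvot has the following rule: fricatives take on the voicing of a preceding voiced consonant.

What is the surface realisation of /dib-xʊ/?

[dibɣʊ]

/x/ is a voiceless velar fricative. The preceding trigger /b/ is voiced, so /x/ must become voiced as well.
The voiced velar fricative is [ɣ], so /x/ → [ɣ].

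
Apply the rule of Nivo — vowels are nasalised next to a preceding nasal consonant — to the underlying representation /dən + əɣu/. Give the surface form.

/ə/ sits next to the nasal /n/ and is therefore nasalised to [ə̃].

[dənə̃ɣu]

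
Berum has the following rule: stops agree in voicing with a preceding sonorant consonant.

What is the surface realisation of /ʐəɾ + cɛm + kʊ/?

[ʐəɾɟɛmgʊ]

/c/ is a voiceless palatal stop. The preceding trigger /ɾ/ is voiced, so /c/ must become voiced as well.
Changing only its voicing to voiced gives [ɟ] — the voiced palatal stop.
The same rule applies at the second boundary: /k/ → [g] next to /m/.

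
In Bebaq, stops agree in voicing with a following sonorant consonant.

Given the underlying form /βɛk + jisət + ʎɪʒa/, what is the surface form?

[βɛgjisədʎɪʒa]

The rule targets /k/ (voiceless velar stop), which sits before the trigger /j/ (voiced).
The voiced velar stop is [g], so /k/ → [g].
The same rule applies at the second boundary: /t/ → [d] next to /ʎ/.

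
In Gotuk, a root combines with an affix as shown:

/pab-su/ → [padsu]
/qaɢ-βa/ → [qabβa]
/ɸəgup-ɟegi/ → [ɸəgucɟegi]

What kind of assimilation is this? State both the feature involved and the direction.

Underlying /b/ is realised as [d] next to /s/; /s/ itself does not change.
The change bilabial → alveolar matches the place of the following /s/, identifying this as place assimilation.
Manner and voice are unchanged, so the assimilation is partial, not total.
The other alternating forms pattern the same way: /ɢ/ → [b] before /β/ (uvular → bilabial, matching bilabial); /p/ → [c] before /ɟ/ (bilabial → palatal, matching palatal) — only place changes, and always toward the following segment.
Since the segment that changes precedes the conditioning segment, the assimilation is regressive.

regressive place assimilation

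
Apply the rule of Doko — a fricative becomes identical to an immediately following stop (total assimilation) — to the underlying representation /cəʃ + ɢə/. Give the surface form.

[cəɢɢə]

/ʃ/ is the segment targeted by the rule; it sits immediately before /ɢ/, so it assimilates completely and surfaces as [ɢ].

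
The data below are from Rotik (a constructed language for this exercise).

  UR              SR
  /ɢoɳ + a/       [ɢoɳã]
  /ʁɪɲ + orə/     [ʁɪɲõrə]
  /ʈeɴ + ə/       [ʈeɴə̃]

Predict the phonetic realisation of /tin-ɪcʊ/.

The data show progressive nasality assimilation (vowel nasalisation): /a/ → [ã] after /ɳ/; /o/ → [õ] after /ɲ/; /ə/ → [ə̃] after /ɴ/ — a vowel is nasalised by an immediately preceding nasal consonant.
The vowel /ɪ/ is adjacent to the preceding nasal /n/, so it acquires [+nasal] and surfaces as [ɪ̃].

[tinɪ̃cʊ]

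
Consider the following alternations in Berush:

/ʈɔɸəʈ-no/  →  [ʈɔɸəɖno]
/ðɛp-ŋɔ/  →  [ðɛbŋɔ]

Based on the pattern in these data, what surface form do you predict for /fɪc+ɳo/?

The data show regressive voicing assimilation: /ʈ/ → [ɖ] before /n/; /p/ → [b] before /ŋ/. In each pair only voicing changes, matching the following consonant, while place and manner stay constant.
The rule targets /c/ (voiceless palatal stop), which sits before the trigger /ɳ/ (voiced).
The voiced palatal stop is [ɟ], so /c/ → [ɟ].

[fɪɟɳo]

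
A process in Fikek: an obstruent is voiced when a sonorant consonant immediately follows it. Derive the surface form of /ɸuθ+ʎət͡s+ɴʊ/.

/θ/ is a voiceless dental fricative. The following trigger /ʎ/ is voiced, so /θ/ must become voiced as well.
Changing only its voicing to voiced gives [ð] — the voiced dental fricative.
The same rule applies at the second boundary: /t͡s/ → [d͡z] next to /ɴ/.

[ɸuðʎəd͡zɴʊ]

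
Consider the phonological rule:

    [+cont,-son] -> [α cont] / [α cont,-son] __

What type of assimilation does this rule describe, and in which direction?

The shared variable α links the value of [cont] on the target to that of the neighbouring obstruent. [cont] distinguishes stops from fricatives — a manner-of-articulation feature — so this is manner assimilation.
The conditioning segment sits to the left of the focus bar, meaning the trigger precedes the segment that changes — progressive assimilation.

progressive manner assimilation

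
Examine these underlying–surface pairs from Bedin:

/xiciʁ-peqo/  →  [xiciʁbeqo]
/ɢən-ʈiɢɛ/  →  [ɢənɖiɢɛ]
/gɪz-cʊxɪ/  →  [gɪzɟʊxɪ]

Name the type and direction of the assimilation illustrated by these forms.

progressive voicing assimilation

Underlying /p/ is realised as [b] next to /ʁ/; /ʁ/ itself does not change.
The change voiceless → voiced matches the voicing of the preceding /ʁ/, identifying this as voicing assimilation.
Place and manner are unchanged, so the assimilation is partial, not total.
The same holds elsewhere in the data: /ʈ/ → [ɖ] after /n/ (voiceless → voiced, matching voiced); /c/ → [ɟ] after /z/ (voiceless → voiced, matching voiced) — only voicing changes, and always toward the preceding segment.
The trigger is the preceding segment, so the direction is progressive (perseverative).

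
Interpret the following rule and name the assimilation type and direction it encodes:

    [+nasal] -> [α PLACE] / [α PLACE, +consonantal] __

The rule copies the place features (abbreviated [PLACE]) from the environment onto the target, so the assimilating feature is place.
The conditioning segment sits to the left of the focus bar, meaning the trigger precedes the segment that changes — progressive assimilation.

progressive place assimilation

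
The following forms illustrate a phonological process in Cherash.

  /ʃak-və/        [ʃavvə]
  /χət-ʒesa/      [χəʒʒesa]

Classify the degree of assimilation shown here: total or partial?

total assimilation

The segment that alternates is /k/, which surfaces as [v] when adjacent to /v/.
The output [v] is identical to the trigger /v/ — every feature (place, manner, voicing) has been copied — so this is total assimilation.
The remaining alternation confirms this: /t/ → [ʒ] before /ʒ/ — in each case the output is a copy of the following consonant.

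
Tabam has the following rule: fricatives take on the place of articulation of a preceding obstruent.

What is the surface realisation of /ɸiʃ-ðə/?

The rule targets /ð/ (voiced dental fricative), which sits after the trigger /ʃ/ (postalveolar).
A voiced postalveolar fricative is [ʒ], so the surface segment is [ʒ].

[ɸiʃʒə]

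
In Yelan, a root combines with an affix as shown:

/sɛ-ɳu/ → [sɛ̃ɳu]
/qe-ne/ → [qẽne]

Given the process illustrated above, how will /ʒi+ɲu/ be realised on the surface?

The data show regressive nasality assimilation (vowel nasalisation): /ɛ/ → [ɛ̃] before /ɳ/; /e/ → [ẽ] before /n/ — a vowel is nasalised by an immediately following nasal consonant.
The vowel /i/ is adjacent to the following nasal /ɲ/, so it acquires [+nasal] and surfaces as [ĩ].

[ʒĩɲu]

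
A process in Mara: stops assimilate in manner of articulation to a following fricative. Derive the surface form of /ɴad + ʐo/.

The rule targets /d/ (voiced alveolar stop), which sits before the trigger /ʐ/ (fricative).
Changing only its manner to fricative gives [z] — the voiced alveolar fricative.

[ɴazʐo]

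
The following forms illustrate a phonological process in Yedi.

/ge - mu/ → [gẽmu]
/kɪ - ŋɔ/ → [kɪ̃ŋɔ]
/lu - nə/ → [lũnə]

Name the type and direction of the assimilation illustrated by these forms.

regressive nasality assimilation (vowel nasalisation)

The vowel /e/ surfaces as nasalised [ẽ] next to the following nasal /m/ — it has acquired the [+nasal] feature of its neighbour.
Likewise in the remaining data: /ɪ/ → [ɪ̃] before /ŋ/; /u/ → [ũ] before /n/ — each time a vowel is nasalised next to a following nasal.
Because the conditioning nasal is to the right of the vowel that changes, the process is regressive (anticipatory).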